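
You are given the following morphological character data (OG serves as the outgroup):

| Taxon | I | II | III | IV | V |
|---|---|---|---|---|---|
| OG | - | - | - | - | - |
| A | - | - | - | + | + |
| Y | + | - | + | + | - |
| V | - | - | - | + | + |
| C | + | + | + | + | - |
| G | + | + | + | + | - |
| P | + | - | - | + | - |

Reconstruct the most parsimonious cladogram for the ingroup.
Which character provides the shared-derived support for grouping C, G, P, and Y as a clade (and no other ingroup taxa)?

I

The outgroup has state '-' for every character, so '+' is the derived state throughout.
Only C, G, P, and Y show the derived state '+' for I, supporting them as a clade.
II: derived state '+' in C and G only — synapomorphy for {C, G}.
III (derived state '+') is shared by C, G, and Y — a synapomorphy uniting that clade.
All ingroup taxa share the derived state '+' for IV; it defines the ingroup but does not resolve relationships within it.
V (derived state '+') is shared by A and V — a synapomorphy uniting that clade.
Most parsimonious ingroup topology: ((A,V),((Y,(C,G)),P)).
The clade {C, G, P, Y} is supported by I: its derived state '+' occurs in exactly those taxa and in no other taxon (including the outgroup).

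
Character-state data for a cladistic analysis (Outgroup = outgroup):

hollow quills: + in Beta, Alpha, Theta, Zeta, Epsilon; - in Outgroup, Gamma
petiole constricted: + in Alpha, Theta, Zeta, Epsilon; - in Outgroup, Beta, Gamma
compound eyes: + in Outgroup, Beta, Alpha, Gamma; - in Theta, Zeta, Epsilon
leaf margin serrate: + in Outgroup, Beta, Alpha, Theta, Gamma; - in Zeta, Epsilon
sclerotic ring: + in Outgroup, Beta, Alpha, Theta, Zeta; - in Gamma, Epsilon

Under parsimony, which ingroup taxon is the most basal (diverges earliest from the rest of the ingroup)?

Character polarity is set by the outgroup: the derived state is whichever differs from the outgroup's state, so for compound eyes, leaf margin serrate, sclerotic ring the derived state is '-', and for the remaining characters it is '+'.
Only Alpha, Beta, Epsilon, Theta, and Zeta show the derived state '+' for hollow quills, supporting them as a clade.
Only Alpha, Epsilon, Theta, and Zeta show the derived state '+' for petiole constricted, supporting them as a clade.
compound eyes (derived state '-') is shared by Epsilon, Theta, and Zeta — a synapomorphy uniting that clade.
leaf margin serrate: derived state '-' in Epsilon and Zeta only — synapomorphy for {Epsilon, Zeta}.
sclerotic ring groups Epsilon and Gamma, which is incompatible with the clades supported by the remaining characters; treating it as convergent (homoplasy) costs fewer steps than any alternative tree.
Most parsimonious ingroup topology: ((Beta,(Alpha,(Theta,(Zeta,Epsilon)))),Gamma).
Gamma is sister to the clade containing all other ingroup taxa, so it is the earliest-diverging (most basal) ingroup lineage.

Gamma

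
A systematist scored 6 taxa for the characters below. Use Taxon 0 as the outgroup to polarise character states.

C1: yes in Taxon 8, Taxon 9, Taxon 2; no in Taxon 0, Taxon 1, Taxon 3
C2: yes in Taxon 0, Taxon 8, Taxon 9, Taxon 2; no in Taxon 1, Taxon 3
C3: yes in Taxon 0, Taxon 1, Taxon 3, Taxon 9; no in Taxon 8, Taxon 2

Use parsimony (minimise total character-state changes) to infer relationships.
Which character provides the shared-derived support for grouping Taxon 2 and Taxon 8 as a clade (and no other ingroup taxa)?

Character polarity is set by the outgroup: the derived state is whichever differs from the outgroup's state, so for C2, C3 the derived state is 'no', and for the remaining characters it is 'yes'.
Only Taxon 2, Taxon 8, and Taxon 9 show the derived state 'yes' for C1, supporting them as a clade.
C2: derived state 'no' in Taxon 1 and Taxon 3 only — synapomorphy for {Taxon 1, Taxon 3}.
C3 (derived state 'no') is shared by Taxon 2 and Taxon 8 — a synapomorphy uniting that clade.
Most parsimonious ingroup topology: (((Taxon 8,Taxon 2),Taxon 9),(Taxon 1,Taxon 3)).
The clade {Taxon 2, Taxon 8} is supported by C3: its derived state 'no' occurs in exactly those taxa and in no other taxon (including the outgroup).

C3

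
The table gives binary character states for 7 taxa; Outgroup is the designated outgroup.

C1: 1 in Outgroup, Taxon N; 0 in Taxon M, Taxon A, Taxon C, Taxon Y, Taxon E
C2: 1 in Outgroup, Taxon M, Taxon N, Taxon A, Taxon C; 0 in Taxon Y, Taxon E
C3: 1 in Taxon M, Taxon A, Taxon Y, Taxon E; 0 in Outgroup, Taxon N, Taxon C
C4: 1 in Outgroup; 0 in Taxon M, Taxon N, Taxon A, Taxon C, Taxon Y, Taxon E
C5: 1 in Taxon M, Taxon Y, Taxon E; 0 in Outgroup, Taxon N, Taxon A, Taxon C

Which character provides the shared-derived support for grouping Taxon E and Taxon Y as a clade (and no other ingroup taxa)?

C2

Character polarity is set by the outgroup: the derived state is whichever differs from the outgroup's state, so for C1, C2, C4 the derived state is '0', and for the remaining characters it is '1'.
Only Taxon A, Taxon C, Taxon E, Taxon M, and Taxon Y show the derived state '0' for C1, supporting them as a clade.
Only Taxon E and Taxon Y show the derived state '0' for C2, supporting them as a clade.
C3: derived state '1' in Taxon A, Taxon E, Taxon M, and Taxon Y only — synapomorphy for {Taxon A, Taxon E, Taxon M, Taxon Y}.
C4 (derived state '0') is shared by all ingroup taxa — unites the whole ingroup.
C5 (derived state '1') is shared by Taxon E, Taxon M, and Taxon Y — a synapomorphy uniting that clade.
Most parsimonious ingroup topology: ((((Taxon M,(Taxon Y,Taxon E)),Taxon A),Taxon C),Taxon N).
The clade {Taxon E, Taxon Y} is supported by C2: its derived state '0' occurs in exactly those taxa and in no other taxon (including the outgroup).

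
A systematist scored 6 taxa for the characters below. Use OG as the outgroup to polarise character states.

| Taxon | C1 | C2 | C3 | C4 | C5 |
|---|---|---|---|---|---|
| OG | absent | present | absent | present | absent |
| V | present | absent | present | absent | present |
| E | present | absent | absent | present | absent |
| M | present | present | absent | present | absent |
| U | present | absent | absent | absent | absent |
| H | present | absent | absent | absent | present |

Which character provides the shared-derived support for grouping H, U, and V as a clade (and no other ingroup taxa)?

C4

Character polarity is set by the outgroup: the derived state is whichever differs from the outgroup's state, so for C2, C4 the derived state is 'absent', and for the remaining characters it is 'present'.
All ingroup taxa share the derived state 'present' for C1; it defines the ingroup but does not resolve relationships within it.
C2 (derived state 'absent') is shared by E, H, U, and V — a synapomorphy uniting that clade.
C3: derived state 'present' in V only — an autapomorphy, so it tells us nothing about relationships among taxa.
C4 (derived state 'absent') is shared by H, U, and V — a synapomorphy uniting that clade.
Only H and V show the derived state 'present' for C5, supporting them as a clade.
Most parsimonious ingroup topology: ((((V,H),U),E),M).
The clade {H, U, V} is supported by C4: its derived state 'absent' occurs in exactly those taxa and in no other taxon (including the outgroup).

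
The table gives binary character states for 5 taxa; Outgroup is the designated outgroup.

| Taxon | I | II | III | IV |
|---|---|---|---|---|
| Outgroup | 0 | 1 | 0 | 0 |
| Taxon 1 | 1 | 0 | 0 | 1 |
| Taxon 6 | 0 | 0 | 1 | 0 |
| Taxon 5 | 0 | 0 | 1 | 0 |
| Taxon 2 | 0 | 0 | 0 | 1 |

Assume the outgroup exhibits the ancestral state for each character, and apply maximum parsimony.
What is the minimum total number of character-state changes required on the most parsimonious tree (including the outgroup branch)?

4

Character polarity is set by the outgroup: the derived state is whichever differs from the outgroup's state, so for II the derived state is '0', and for the remaining characters it is '1'.
I (derived state '1') is unique to Taxon 1 (autapomorphy; uninformative for grouping).
II (derived state '0') is shared by all ingroup taxa — unites the whole ingroup.
III (derived state '1') is shared by Taxon 5 and Taxon 6 — a synapomorphy uniting that clade.
IV: derived state '1' in Taxon 1 and Taxon 2 only — synapomorphy for {Taxon 1, Taxon 2}.
Most parsimonious ingroup topology: ((Taxon 1,Taxon 2),(Taxon 6,Taxon 5)).
Changes per character on this tree: I: 1; II: 1; III: 1; IV: 1.
Total = 4.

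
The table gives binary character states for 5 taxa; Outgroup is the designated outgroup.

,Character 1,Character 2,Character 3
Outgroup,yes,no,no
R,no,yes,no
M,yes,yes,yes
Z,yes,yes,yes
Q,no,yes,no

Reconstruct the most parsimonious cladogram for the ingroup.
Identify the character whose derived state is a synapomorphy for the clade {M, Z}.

Character polarity is set by the outgroup: the derived state is whichever differs from the outgroup's state, so for Character 1 the derived state is 'no', and for the remaining characters it is 'yes'.
Only Q and R show the derived state 'no' for Character 1, supporting them as a clade.
All ingroup taxa share the derived state 'yes' for Character 2; it defines the ingroup but does not resolve relationships within it.
Character 3: derived state 'yes' in M and Z only — synapomorphy for {M, Z}.
Most parsimonious ingroup topology: ((R,Q),(M,Z)).
The clade {M, Z} is supported by Character 3: its derived state 'yes' occurs in exactly those taxa and in no other taxon (including the outgroup).

Character 3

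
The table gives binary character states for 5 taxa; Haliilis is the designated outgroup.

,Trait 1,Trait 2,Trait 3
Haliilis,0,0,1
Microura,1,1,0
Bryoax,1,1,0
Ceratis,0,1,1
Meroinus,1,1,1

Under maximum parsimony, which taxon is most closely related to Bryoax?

Character polarity is set by the outgroup: the derived state is whichever differs from the outgroup's state, so for Trait 3 the derived state is '0', and for the remaining characters it is '1'.
Trait 1: derived state '1' in Bryoax, Meroinus, and Microura only — synapomorphy for {Bryoax, Meroinus, Microura}.
Trait 2 (derived state '1') is shared by all ingroup taxa — unites the whole ingroup.
Only Bryoax and Microura show the derived state '0' for Trait 3, supporting them as a clade.
Most parsimonious ingroup topology: (((Microura,Bryoax),Meroinus),Ceratis).
Bryoax and Microura form a cherry on this tree, so they are sister taxa.

Microura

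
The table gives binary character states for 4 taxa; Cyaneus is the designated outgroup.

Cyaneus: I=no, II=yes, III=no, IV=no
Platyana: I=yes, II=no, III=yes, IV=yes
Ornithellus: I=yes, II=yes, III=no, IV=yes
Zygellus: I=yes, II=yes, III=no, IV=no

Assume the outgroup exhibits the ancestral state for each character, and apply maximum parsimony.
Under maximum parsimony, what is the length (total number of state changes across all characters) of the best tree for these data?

Character polarity is set by the outgroup: the derived state is whichever differs from the outgroup's state, so for II the derived state is 'no', and for the remaining characters it is 'yes'.
I (derived state 'yes') is shared by all ingroup taxa — unites the whole ingroup.
II (derived state 'no') is unique to Platyana (autapomorphy; uninformative for grouping).
III (derived state 'yes') is unique to Platyana (autapomorphy; uninformative for grouping).
Only Ornithellus and Platyana show the derived state 'yes' for IV, supporting them as a clade.
Most parsimonious ingroup topology: (Zygellus,(Ornithellus,Platyana)).
Changes per character on this tree: I: 1; II: 1; III: 1; IV: 1.
Total = 4.

4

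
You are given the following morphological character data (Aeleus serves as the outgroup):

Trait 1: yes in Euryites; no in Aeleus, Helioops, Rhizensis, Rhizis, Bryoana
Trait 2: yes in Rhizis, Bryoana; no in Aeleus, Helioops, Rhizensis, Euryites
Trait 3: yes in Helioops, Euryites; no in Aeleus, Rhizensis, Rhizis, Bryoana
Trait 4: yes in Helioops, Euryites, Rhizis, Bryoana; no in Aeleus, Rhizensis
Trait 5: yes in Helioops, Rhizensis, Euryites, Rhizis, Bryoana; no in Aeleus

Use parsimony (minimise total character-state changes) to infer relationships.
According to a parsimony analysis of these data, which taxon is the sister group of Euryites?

Helioops

The outgroup has state 'no' for every character, so 'yes' is the derived state throughout.
Trait 1: derived state 'yes' in Euryites only — an autapomorphy, so it tells us nothing about relationships among taxa.
Only Bryoana and Rhizis show the derived state 'yes' for Trait 2, supporting them as a clade.
Trait 3: derived state 'yes' in Euryites and Helioops only — synapomorphy for {Euryites, Helioops}.
Only Bryoana, Euryites, Helioops, and Rhizis show the derived state 'yes' for Trait 4, supporting them as a clade.
All ingroup taxa share the derived state 'yes' for Trait 5; it defines the ingroup but does not resolve relationships within it.
Most parsimonious ingroup topology: (((Helioops,Euryites),(Rhizis,Bryoana)),Rhizensis).
Euryites and Helioops form a cherry on this tree, so they are sister taxa.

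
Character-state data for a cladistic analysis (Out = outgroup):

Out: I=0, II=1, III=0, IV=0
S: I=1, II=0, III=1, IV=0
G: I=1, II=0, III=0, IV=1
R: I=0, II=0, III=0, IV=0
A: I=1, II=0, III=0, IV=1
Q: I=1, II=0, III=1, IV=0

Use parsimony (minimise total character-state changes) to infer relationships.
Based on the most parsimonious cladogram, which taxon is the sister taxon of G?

A

Character polarity is set by the outgroup: the derived state is whichever differs from the outgroup's state, so for II the derived state is '0', and for the remaining characters it is '1'.
I (derived state '1') is shared by A, G, Q, and S — a synapomorphy uniting that clade.
All ingroup taxa share the derived state '0' for II; it defines the ingroup but does not resolve relationships within it.
III (derived state '1') is shared by Q and S — a synapomorphy uniting that clade.
IV (derived state '1') is shared by A and G — a synapomorphy uniting that clade.
Most parsimonious ingroup topology: (((S,Q),(G,A)),R).
G and A form a cherry on this tree, so they are sister taxa.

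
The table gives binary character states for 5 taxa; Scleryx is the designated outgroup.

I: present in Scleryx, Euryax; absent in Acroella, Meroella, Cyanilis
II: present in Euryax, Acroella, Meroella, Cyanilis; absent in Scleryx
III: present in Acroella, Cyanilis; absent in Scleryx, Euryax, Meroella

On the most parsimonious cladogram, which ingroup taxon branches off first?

Character polarity is set by the outgroup: the derived state is whichever differs from the outgroup's state, so for I the derived state is 'absent', and for the remaining characters it is 'present'.
Only Acroella, Cyanilis, and Meroella show the derived state 'absent' for I, supporting them as a clade.
II (derived state 'present') is shared by all ingroup taxa — unites the whole ingroup.
III (derived state 'present') is shared by Acroella and Cyanilis — a synapomorphy uniting that clade.
Most parsimonious ingroup topology: (Euryax,((Acroella,Cyanilis),Meroella)).
Euryax is sister to the clade containing all other ingroup taxa, so it is the earliest-diverging (most basal) ingroup lineage.

Euryax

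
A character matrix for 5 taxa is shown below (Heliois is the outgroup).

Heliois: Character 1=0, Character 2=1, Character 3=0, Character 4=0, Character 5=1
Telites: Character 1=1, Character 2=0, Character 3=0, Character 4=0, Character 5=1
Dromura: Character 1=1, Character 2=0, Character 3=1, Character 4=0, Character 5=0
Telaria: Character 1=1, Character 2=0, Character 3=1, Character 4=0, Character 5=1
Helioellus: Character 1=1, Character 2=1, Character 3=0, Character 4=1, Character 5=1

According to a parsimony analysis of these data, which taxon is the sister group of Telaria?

Character polarity is set by the outgroup: the derived state is whichever differs from the outgroup's state, so for Character 2, Character 5 the derived state is '0', and for the remaining characters it is '1'.
Character 1 (derived state '1') is shared by all ingroup taxa — unites the whole ingroup.
Only Dromura, Telaria, and Telites show the derived state '0' for Character 2, supporting them as a clade.
Character 3 (derived state '1') is shared by Dromura and Telaria — a synapomorphy uniting that clade.
Character 4 (derived state '1') is unique to Helioellus (autapomorphy; uninformative for grouping).
Character 5 (derived state '0') is unique to Dromura (autapomorphy; uninformative for grouping).
Most parsimonious ingroup topology: (((Telaria,Dromura),Telites),Helioellus).
Telaria and Dromura form a cherry on this tree, so they are sister taxa.

Dromura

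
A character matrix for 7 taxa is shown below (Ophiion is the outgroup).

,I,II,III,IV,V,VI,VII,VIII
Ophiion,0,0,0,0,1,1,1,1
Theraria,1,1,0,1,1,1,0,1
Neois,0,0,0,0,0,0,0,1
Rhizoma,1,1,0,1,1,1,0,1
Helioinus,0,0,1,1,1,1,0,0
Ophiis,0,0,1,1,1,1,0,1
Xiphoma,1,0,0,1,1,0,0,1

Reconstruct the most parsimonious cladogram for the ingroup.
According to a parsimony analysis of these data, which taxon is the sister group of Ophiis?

Helioinus

Character polarity is set by the outgroup: the derived state is whichever differs from the outgroup's state, so for V, VI, VII, VIII the derived state is '0', and for the remaining characters it is '1'.
Only Rhizoma, Theraria, and Xiphoma show the derived state '1' for I, supporting them as a clade.
II: derived state '1' in Rhizoma and Theraria only — synapomorphy for {Rhizoma, Theraria}.
III (derived state '1') is shared by Helioinus and Ophiis — a synapomorphy uniting that clade.
Only Helioinus, Ophiis, Rhizoma, Theraria, and Xiphoma show the derived state '1' for IV, supporting them as a clade.
V: derived state '0' in Neois only — an autapomorphy, so it tells us nothing about relationships among taxa.
VI (state '0') occurs in Neois and Xiphoma but conflicts with the nesting implied by the other characters — most parsimoniously interpreted as homoplasy.
VII (derived state '0') is shared by all ingroup taxa — unites the whole ingroup.
VIII: derived state '0' in Helioinus only — an autapomorphy, so it tells us nothing about relationships among taxa.
Most parsimonious ingroup topology: ((((Theraria,Rhizoma),Xiphoma),(Helioinus,Ophiis)),Neois).
Ophiis and Helioinus form a cherry on this tree, so they are sister taxa.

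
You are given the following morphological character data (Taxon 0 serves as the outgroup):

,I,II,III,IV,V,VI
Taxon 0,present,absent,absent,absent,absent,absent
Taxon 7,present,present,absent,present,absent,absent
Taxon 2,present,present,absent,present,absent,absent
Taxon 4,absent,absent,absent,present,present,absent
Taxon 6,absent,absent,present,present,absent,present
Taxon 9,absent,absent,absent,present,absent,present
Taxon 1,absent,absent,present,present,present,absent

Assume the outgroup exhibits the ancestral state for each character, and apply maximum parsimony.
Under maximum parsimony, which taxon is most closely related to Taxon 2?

Taxon 7

Character polarity is set by the outgroup: the derived state is whichever differs from the outgroup's state, so for I the derived state is 'absent', and for the remaining characters it is 'present'.
Only Taxon 1, Taxon 4, Taxon 6, and Taxon 9 show the derived state 'absent' for I, supporting them as a clade.
Only Taxon 2 and Taxon 7 show the derived state 'present' for II, supporting them as a clade.
III (state 'present') occurs in Taxon 1 and Taxon 6 but conflicts with the nesting implied by the other characters — most parsimoniously interpreted as homoplasy.
IV (derived state 'present') is shared by all ingroup taxa — unites the whole ingroup.
Only Taxon 1 and Taxon 4 show the derived state 'present' for V, supporting them as a clade.
VI: derived state 'present' in Taxon 6 and Taxon 9 only — synapomorphy for {Taxon 6, Taxon 9}.
Most parsimonious ingroup topology: ((Taxon 7,Taxon 2),((Taxon 4,Taxon 1),(Taxon 6,Taxon 9))).
Taxon 2 and Taxon 7 form a cherry on this tree, so they are sister taxa.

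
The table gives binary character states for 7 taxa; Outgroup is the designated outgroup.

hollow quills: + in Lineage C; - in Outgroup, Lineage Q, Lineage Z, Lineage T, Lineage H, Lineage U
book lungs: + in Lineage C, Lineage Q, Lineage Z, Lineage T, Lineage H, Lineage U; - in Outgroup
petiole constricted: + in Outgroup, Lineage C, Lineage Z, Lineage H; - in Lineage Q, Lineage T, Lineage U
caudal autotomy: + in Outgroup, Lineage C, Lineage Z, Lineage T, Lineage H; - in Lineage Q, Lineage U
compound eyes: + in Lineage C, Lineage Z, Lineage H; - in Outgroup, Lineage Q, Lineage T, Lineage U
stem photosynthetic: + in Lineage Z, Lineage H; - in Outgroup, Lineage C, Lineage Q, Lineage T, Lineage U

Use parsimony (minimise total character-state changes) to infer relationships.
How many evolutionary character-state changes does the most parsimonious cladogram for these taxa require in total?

Character polarity is set by the outgroup: the derived state is whichever differs from the outgroup's state, so for petiole constricted, caudal autotomy the derived state is '-', and for the remaining characters it is '+'.
hollow quills: derived state '+' in Lineage C only — an autapomorphy, so it tells us nothing about relationships among taxa.
All ingroup taxa share the derived state '+' for book lungs; it defines the ingroup but does not resolve relationships within it.
petiole constricted: derived state '-' in Lineage Q, Lineage T, and Lineage U only — synapomorphy for {Lineage Q, Lineage T, Lineage U}.
caudal autotomy: derived state '-' in Lineage Q and Lineage U only — synapomorphy for {Lineage Q, Lineage U}.
compound eyes: derived state '+' in Lineage C, Lineage H, and Lineage Z only — synapomorphy for {Lineage C, Lineage H, Lineage Z}.
stem photosynthetic: derived state '+' in Lineage H and Lineage Z only — synapomorphy for {Lineage H, Lineage Z}.
Most parsimonious ingroup topology: ((Lineage C,(Lineage Z,Lineage H)),((Lineage Q,Lineage U),Lineage T)).
Changes per character on this tree: hollow quills: 1; book lungs: 1; petiole constricted: 1; caudal autotomy: 1; compound eyes: 1; stem photosynthetic: 1.
Total = 6.

6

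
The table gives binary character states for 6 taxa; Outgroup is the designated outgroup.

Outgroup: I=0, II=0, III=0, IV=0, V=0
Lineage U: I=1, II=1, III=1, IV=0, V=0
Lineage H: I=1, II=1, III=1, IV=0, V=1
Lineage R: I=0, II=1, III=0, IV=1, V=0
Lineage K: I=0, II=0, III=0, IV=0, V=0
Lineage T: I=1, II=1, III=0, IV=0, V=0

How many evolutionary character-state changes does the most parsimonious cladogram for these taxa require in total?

The outgroup has state '0' for every character, so '1' is the derived state throughout.
I (derived state '1') is shared by Lineage H, Lineage T, and Lineage U — a synapomorphy uniting that clade.
II: derived state '1' in Lineage H, Lineage R, Lineage T, and Lineage U only — synapomorphy for {Lineage H, Lineage R, Lineage T, Lineage U}.
Only Lineage H and Lineage U show the derived state '1' for III, supporting them as a clade.
IV (derived state '1') is unique to Lineage R (autapomorphy; uninformative for grouping).
V: derived state '1' in Lineage H only — an autapomorphy, so it tells us nothing about relationships among taxa.
Most parsimonious ingroup topology: ((((Lineage U,Lineage H),Lineage T),Lineage R),Lineage K).
Changes per character on this tree: I: 1; II: 1; III: 1; IV: 1; V: 1.
Total = 5.

5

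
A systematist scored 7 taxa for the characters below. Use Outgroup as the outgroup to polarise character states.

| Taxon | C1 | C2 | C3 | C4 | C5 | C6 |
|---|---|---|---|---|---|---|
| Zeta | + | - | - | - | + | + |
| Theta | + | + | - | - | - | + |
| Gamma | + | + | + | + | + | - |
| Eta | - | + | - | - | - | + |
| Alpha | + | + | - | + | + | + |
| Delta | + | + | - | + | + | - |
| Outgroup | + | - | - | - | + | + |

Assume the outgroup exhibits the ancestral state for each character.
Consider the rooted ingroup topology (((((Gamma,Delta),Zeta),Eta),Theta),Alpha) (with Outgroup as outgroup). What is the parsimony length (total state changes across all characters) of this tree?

Map each character onto (((((Gamma,Delta),Zeta),Eta),Theta),Alpha) (rooted by Outgroup) and count the minimum state changes it requires (Fitch parsimony):
C1: 1; C2: 2; C3: 1; C4: 2; C5: 2; C6: 1.
Total tree length = 9.

9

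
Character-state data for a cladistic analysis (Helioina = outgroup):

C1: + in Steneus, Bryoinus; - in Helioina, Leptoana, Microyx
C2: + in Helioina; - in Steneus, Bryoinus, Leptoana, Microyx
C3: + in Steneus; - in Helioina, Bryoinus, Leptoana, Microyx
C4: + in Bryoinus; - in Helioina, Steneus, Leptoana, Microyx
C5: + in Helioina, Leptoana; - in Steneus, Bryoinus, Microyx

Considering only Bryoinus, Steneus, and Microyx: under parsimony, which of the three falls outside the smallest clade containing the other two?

Character polarity is set by the outgroup: the derived state is whichever differs from the outgroup's state, so for C2, C5 the derived state is '-', and for the remaining characters it is '+'.
C1 (derived state '+') is shared by Bryoinus and Steneus — a synapomorphy uniting that clade.
All ingroup taxa share the derived state '-' for C2; it defines the ingroup but does not resolve relationships within it.
C3: derived state '+' in Steneus only — an autapomorphy, so it tells us nothing about relationships among taxa.
C4 (derived state '+') is unique to Bryoinus (autapomorphy; uninformative for grouping).
C5: derived state '-' in Bryoinus, Microyx, and Steneus only — synapomorphy for {Bryoinus, Microyx, Steneus}.
Most parsimonious ingroup topology: (((Steneus,Bryoinus),Microyx),Leptoana).
Bryoinus and Steneus share a more recent common ancestor with each other than either does with Microyx, so Microyx is the least closely related of the three.

Microyx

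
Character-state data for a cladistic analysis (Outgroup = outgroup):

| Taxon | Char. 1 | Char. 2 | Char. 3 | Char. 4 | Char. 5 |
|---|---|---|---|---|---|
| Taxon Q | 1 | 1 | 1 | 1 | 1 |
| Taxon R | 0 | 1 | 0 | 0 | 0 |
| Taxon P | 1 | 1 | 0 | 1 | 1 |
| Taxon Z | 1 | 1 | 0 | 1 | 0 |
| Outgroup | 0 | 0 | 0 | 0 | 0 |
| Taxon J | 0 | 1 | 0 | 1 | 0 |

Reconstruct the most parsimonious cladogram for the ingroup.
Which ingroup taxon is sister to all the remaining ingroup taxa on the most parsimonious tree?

The outgroup has state '0' for every character, so '1' is the derived state throughout.
Char. 1 (derived state '1') is shared by Taxon P, Taxon Q, and Taxon Z — a synapomorphy uniting that clade.
Char. 2 (derived state '1') is shared by all ingroup taxa — unites the whole ingroup.
Char. 3: derived state '1' in Taxon Q only — an autapomorphy, so it tells us nothing about relationships among taxa.
Only Taxon J, Taxon P, Taxon Q, and Taxon Z show the derived state '1' for Char. 4, supporting them as a clade.
Only Taxon P and Taxon Q show the derived state '1' for Char. 5, supporting them as a clade.
Most parsimonious ingroup topology: ((((Taxon P,Taxon Q),Taxon Z),Taxon J),Taxon R).
Taxon R is sister to the clade containing all other ingroup taxa, so it is the earliest-diverging (most basal) ingroup lineage.

Taxon R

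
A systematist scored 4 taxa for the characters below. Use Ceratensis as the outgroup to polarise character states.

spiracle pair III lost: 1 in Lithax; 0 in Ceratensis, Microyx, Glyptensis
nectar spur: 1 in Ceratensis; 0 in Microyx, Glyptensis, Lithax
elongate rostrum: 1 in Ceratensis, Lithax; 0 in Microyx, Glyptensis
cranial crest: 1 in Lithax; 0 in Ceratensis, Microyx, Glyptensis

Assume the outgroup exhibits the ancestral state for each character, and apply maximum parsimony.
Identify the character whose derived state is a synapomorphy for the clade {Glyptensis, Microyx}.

Character polarity is set by the outgroup: the derived state is whichever differs from the outgroup's state, so for nectar spur, elongate rostrum the derived state is '0', and for the remaining characters it is '1'.
spiracle pair III lost: derived state '1' in Lithax only — an autapomorphy, so it tells us nothing about relationships among taxa.
nectar spur (derived state '0') is shared by all ingroup taxa — unites the whole ingroup.
elongate rostrum (derived state '0') is shared by Glyptensis and Microyx — a synapomorphy uniting that clade.
cranial crest: derived state '1' in Lithax only — an autapomorphy, so it tells us nothing about relationships among taxa.
Most parsimonious ingroup topology: ((Microyx,Glyptensis),Lithax).
The clade {Glyptensis, Microyx} is supported by elongate rostrum: its derived state '0' occurs in exactly those taxa and in no other taxon (including the outgroup).

elongate rostrum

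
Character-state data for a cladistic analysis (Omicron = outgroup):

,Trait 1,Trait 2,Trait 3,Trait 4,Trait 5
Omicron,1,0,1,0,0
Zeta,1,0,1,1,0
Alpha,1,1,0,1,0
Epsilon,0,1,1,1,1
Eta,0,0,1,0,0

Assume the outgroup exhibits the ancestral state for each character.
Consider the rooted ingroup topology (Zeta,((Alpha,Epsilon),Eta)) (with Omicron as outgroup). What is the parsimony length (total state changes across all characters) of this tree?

7

Map each character onto (Zeta,((Alpha,Epsilon),Eta)) (rooted by Omicron) and count the minimum state changes it requires (Fitch parsimony):
Trait 1: 2; Trait 2: 1; Trait 3: 1; Trait 4: 2; Trait 5: 1.
Total tree length = 7.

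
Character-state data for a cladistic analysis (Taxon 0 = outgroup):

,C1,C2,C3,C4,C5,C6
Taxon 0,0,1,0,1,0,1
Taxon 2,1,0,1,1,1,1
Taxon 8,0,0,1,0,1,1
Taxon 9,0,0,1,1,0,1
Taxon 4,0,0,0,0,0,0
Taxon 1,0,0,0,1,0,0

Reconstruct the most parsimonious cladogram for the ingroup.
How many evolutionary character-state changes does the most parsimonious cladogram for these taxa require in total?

Character polarity is set by the outgroup: the derived state is whichever differs from the outgroup's state, so for C2, C4, C6 the derived state is '0', and for the remaining characters it is '1'.
C1 (derived state '1') is unique to Taxon 2 (autapomorphy; uninformative for grouping).
C2 (derived state '0') is shared by all ingroup taxa — unites the whole ingroup.
Only Taxon 2, Taxon 8, and Taxon 9 show the derived state '1' for C3, supporting them as a clade.
C4 (state '0') occurs in Taxon 4 and Taxon 8 but conflicts with the nesting implied by the other characters — most parsimoniously interpreted as homoplasy.
Only Taxon 2 and Taxon 8 show the derived state '1' for C5, supporting them as a clade.
Only Taxon 1 and Taxon 4 show the derived state '0' for C6, supporting them as a clade.
Most parsimonious ingroup topology: (((Taxon 2,Taxon 8),Taxon 9),(Taxon 4,Taxon 1)).
Changes per character on this tree: C1: 1; C2: 1; C3: 1; C4: 2; C5: 1; C6: 1.
Total = 7.

7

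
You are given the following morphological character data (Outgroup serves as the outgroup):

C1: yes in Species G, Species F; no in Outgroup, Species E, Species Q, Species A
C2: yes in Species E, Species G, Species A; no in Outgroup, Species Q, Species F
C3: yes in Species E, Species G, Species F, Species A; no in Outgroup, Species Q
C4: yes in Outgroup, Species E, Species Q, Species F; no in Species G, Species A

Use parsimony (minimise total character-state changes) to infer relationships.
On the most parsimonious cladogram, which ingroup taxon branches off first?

Character polarity is set by the outgroup: the derived state is whichever differs from the outgroup's state, so for C4 the derived state is 'no', and for the remaining characters it is 'yes'.
C1 groups Species F and Species G, which is incompatible with the clades supported by the remaining characters; treating it as convergent (homoplasy) costs fewer steps than any alternative tree.
C2 (derived state 'yes') is shared by Species A, Species E, and Species G — a synapomorphy uniting that clade.
C3: derived state 'yes' in Species A, Species E, Species F, and Species G only — synapomorphy for {Species A, Species E, Species F, Species G}.
C4: derived state 'no' in Species A and Species G only — synapomorphy for {Species A, Species G}.
Most parsimonious ingroup topology: (((Species E,(Species G,Species A)),Species F),Species Q).
Species Q is sister to the clade containing all other ingroup taxa, so it is the earliest-diverging (most basal) ingroup lineage.

Species Q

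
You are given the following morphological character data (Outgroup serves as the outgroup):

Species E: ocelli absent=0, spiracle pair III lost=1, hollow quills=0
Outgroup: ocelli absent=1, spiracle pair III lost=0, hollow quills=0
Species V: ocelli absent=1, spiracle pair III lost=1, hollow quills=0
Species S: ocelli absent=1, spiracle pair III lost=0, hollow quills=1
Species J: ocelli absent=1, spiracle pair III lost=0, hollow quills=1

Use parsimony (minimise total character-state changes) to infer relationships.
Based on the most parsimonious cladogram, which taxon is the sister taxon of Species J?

Species S

Character polarity is set by the outgroup: the derived state is whichever differs from the outgroup's state, so for ocelli absent the derived state is '0', and for the remaining characters it is '1'.
ocelli absent: derived state '0' in Species E only — an autapomorphy, so it tells us nothing about relationships among taxa.
spiracle pair III lost: derived state '1' in Species E and Species V only — synapomorphy for {Species E, Species V}.
hollow quills (derived state '1') is shared by Species J and Species S — a synapomorphy uniting that clade.
Most parsimonious ingroup topology: ((Species E,Species V),(Species S,Species J)).
Species J and Species S form a cherry on this tree, so they are sister taxa.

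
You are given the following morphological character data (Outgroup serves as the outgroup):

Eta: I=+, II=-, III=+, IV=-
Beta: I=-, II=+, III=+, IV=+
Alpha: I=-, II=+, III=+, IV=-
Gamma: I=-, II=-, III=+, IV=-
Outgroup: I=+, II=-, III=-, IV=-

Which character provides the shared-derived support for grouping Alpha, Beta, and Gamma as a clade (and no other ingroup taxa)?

Character polarity is set by the outgroup: the derived state is whichever differs from the outgroup's state, so for I the derived state is '-', and for the remaining characters it is '+'.
Only Alpha, Beta, and Gamma show the derived state '-' for I, supporting them as a clade.
II: derived state '+' in Alpha and Beta only — synapomorphy for {Alpha, Beta}.
All ingroup taxa share the derived state '+' for III; it defines the ingroup but does not resolve relationships within it.
IV (derived state '+') is unique to Beta (autapomorphy; uninformative for grouping).
Most parsimonious ingroup topology: (Eta,(Gamma,(Beta,Alpha))).
The clade {Alpha, Beta, Gamma} is supported by I: its derived state '-' occurs in exactly those taxa and in no other taxon (including the outgroup).

I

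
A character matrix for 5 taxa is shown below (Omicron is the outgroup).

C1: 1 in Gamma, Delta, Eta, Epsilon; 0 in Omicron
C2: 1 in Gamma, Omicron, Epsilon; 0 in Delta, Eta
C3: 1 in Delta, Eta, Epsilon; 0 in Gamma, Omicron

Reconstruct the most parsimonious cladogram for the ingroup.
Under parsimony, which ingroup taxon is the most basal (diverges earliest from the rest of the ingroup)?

Gamma

Character polarity is set by the outgroup: the derived state is whichever differs from the outgroup's state, so for C2 the derived state is '0', and for the remaining characters it is '1'.
C1 (derived state '1') is shared by all ingroup taxa — unites the whole ingroup.
Only Delta and Eta show the derived state '0' for C2, supporting them as a clade.
C3: derived state '1' in Delta, Epsilon, and Eta only — synapomorphy for {Delta, Epsilon, Eta}.
Most parsimonious ingroup topology: (((Delta,Eta),Epsilon),Gamma).
Gamma is sister to the clade containing all other ingroup taxa, so it is the earliest-diverging (most basal) ingroup lineage.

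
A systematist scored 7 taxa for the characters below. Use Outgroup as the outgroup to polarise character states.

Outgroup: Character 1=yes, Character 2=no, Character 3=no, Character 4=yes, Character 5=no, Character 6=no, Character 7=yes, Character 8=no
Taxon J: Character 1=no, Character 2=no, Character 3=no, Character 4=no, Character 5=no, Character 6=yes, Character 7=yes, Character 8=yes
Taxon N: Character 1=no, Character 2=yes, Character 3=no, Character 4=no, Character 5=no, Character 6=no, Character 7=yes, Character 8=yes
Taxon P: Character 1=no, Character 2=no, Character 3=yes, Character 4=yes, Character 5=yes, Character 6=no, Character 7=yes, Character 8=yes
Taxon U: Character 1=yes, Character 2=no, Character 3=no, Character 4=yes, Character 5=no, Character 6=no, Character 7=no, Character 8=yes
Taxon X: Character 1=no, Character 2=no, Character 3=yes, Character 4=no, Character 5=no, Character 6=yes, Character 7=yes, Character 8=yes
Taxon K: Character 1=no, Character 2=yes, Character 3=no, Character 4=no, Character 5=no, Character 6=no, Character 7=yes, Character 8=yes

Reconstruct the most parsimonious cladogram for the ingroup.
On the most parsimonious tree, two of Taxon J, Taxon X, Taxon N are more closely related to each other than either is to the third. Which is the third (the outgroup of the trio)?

Character polarity is set by the outgroup: the derived state is whichever differs from the outgroup's state, so for Character 1, Character 4, Character 7 the derived state is 'no', and for the remaining characters it is 'yes'.
Character 1 (derived state 'no') is shared by Taxon J, Taxon K, Taxon N, Taxon P, and Taxon X — a synapomorphy uniting that clade.
Character 2 (derived state 'yes') is shared by Taxon K and Taxon N — a synapomorphy uniting that clade.
Character 3 (state 'yes') occurs in Taxon P and Taxon X but conflicts with the nesting implied by the other characters — most parsimoniously interpreted as homoplasy.
Character 4 (derived state 'no') is shared by Taxon J, Taxon K, Taxon N, and Taxon X — a synapomorphy uniting that clade.
Character 5: derived state 'yes' in Taxon P only — an autapomorphy, so it tells us nothing about relationships among taxa.
Character 6: derived state 'yes' in Taxon J and Taxon X only — synapomorphy for {Taxon J, Taxon X}.
Character 7 (derived state 'no') is unique to Taxon U (autapomorphy; uninformative for grouping).
All ingroup taxa share the derived state 'yes' for Character 8; it defines the ingroup but does not resolve relationships within it.
Most parsimonious ingroup topology: ((((Taxon J,Taxon X),(Taxon N,Taxon K)),Taxon P),Taxon U).
Taxon X and Taxon J share a more recent common ancestor with each other than either does with Taxon N, so Taxon N is the least closely related of the three.

Taxon N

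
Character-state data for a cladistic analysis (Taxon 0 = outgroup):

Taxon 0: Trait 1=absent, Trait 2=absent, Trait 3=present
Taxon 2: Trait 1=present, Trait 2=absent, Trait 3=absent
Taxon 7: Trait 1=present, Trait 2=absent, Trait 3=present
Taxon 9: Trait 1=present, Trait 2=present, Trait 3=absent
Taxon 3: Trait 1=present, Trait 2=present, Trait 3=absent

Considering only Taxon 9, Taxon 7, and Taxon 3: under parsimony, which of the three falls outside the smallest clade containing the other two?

Taxon 7

Character polarity is set by the outgroup: the derived state is whichever differs from the outgroup's state, so for Trait 3 the derived state is 'absent', and for the remaining characters it is 'present'.
Trait 1 (derived state 'present') is shared by all ingroup taxa — unites the whole ingroup.
Only Taxon 3 and Taxon 9 show the derived state 'present' for Trait 2, supporting them as a clade.
Trait 3: derived state 'absent' in Taxon 2, Taxon 3, and Taxon 9 only — synapomorphy for {Taxon 2, Taxon 3, Taxon 9}.
Most parsimonious ingroup topology: ((Taxon 2,(Taxon 9,Taxon 3)),Taxon 7).
Taxon 3 and Taxon 9 share a more recent common ancestor with each other than either does with Taxon 7, so Taxon 7 is the least closely related of the three.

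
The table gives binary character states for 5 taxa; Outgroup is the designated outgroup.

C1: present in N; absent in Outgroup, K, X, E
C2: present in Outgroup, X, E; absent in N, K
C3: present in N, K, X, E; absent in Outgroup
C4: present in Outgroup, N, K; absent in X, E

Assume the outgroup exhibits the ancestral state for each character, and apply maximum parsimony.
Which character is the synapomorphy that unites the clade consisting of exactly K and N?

C2

Character polarity is set by the outgroup: the derived state is whichever differs from the outgroup's state, so for C2, C4 the derived state is 'absent', and for the remaining characters it is 'present'.
C1 (derived state 'present') is unique to N (autapomorphy; uninformative for grouping).
C2: derived state 'absent' in K and N only — synapomorphy for {K, N}.
C3 (derived state 'present') is shared by all ingroup taxa — unites the whole ingroup.
C4: derived state 'absent' in E and X only — synapomorphy for {E, X}.
Most parsimonious ingroup topology: ((N,K),(X,E)).
The clade {K, N} is supported by C2: its derived state 'absent' occurs in exactly those taxa and in no other taxon (including the outgroup).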